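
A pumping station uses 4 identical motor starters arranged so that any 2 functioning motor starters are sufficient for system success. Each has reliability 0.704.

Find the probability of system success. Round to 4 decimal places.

0.9193

R = Σ_{i=2}^{4} C(4,i) p^i (1−p)^{4−i} with p = 0.704
C(4,2)·0.704^2·0.296^2 = 0.260543
C(4,3)·0.704^3·0.296^1 = 0.413114
C(4,4)·0.704^4·0.296^0 = 0.245635
Sum = 0.9193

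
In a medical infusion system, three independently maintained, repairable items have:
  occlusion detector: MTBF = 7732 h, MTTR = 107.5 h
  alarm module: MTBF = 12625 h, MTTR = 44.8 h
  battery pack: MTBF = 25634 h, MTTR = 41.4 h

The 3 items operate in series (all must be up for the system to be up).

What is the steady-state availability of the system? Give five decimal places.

0.98122

A(occlusion detector) = MTBF/(MTBF+MTTR) = 7732/(7732+107.5) = 0.986287
A(alarm module) = MTBF/(MTBF+MTTR) = 12625/(12625+44.8) = 0.996464
A(battery pack) = MTBF/(MTBF+MTTR) = 25634/(25634+41.4) = 0.998388
Series availability: 0.986287 × 0.996464 × 0.998388 = 0.98122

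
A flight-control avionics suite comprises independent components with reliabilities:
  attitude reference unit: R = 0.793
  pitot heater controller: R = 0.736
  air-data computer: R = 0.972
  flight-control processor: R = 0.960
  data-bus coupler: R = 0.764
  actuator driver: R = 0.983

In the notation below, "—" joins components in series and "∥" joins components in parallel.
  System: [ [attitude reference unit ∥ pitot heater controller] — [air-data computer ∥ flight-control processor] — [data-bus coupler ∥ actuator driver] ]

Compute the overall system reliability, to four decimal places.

0.9405

Parallel (attitude reference unit and pitot heater controller): 1 − (1 − 0.793000)(1 − 0.736000) = 0.945352
Parallel (air-data computer and flight-control processor): 1 − (1 − 0.972000)(1 − 0.960000) = 0.998880
Parallel (data-bus coupler and actuator driver): 1 − (1 − 0.764000)(1 − 0.983000) = 0.995988
Series ([0.945352], [0.998880], and [0.995988]): 0.945352 × 0.998880 × 0.995988 = 0.9405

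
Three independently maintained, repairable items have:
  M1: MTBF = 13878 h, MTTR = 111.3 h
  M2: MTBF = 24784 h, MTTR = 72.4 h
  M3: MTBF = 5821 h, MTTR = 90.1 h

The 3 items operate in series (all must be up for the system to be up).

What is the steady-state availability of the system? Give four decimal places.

0.9741

A(M1) = MTBF/(MTBF+MTTR) = 13878/(13878+111.3) = 0.992044
A(M2) = MTBF/(MTBF+MTTR) = 24784/(24784+72.4) = 0.997087
A(M3) = MTBF/(MTBF+MTTR) = 5821/(5821+90.1) = 0.984757
Series availability: 0.992044 × 0.997087 × 0.984757 = 0.9741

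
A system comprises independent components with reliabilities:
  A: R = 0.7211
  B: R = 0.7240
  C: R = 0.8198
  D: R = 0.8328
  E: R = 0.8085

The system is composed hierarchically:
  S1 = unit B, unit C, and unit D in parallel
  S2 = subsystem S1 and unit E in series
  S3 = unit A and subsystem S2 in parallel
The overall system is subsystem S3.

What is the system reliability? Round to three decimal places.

0.945

Parallel (B, C, and D): 1 − (1 − 0.72400)(1 − 0.81980)(1 − 0.83280) = 0.99168
Series ([0.99168] and E): 0.99168 × 0.80850 = 0.80177
Parallel (A and [0.80177]): 1 − (1 − 0.72110)(1 − 0.80177) = 0.945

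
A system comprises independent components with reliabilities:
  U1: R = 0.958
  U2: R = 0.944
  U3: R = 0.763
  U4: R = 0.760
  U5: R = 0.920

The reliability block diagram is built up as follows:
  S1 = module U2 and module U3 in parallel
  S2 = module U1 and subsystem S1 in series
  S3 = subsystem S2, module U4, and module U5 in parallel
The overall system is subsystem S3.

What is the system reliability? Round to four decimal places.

0.9989

Parallel (U2 and U3): 1 − (1 − 0.944000)(1 − 0.763000) = 0.986728
Series (U1 and [0.986728]): 0.958000 × 0.986728 = 0.945285
Parallel ([0.945285], U4, and U5): 1 − (1 − 0.945285)(1 − 0.760000)(1 − 0.920000) = 0.9989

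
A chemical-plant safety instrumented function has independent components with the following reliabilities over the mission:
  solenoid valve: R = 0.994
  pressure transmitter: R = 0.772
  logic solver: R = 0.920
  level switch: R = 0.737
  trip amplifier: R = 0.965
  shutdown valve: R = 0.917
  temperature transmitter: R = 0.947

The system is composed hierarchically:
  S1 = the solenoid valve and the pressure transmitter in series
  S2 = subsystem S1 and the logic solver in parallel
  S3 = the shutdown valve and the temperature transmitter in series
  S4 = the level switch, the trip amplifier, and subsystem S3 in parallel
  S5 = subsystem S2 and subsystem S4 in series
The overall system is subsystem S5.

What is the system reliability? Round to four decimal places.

Series (solenoid valve and pressure transmitter): 0.994000 × 0.772000 = 0.767368
Parallel ([0.767368] and logic solver): 1 − (1 − 0.767368)(1 − 0.920000) = 0.981389
Series (shutdown valve and temperature transmitter): 0.917000 × 0.947000 = 0.868399
Parallel (level switch, trip amplifier, and [0.868399]): 1 − (1 − 0.737000)(1 − 0.965000)(1 − 0.868399) = 0.998789
Series ([0.981389] and [0.998789]): 0.981389 × 0.998789 = 0.9802

0.9802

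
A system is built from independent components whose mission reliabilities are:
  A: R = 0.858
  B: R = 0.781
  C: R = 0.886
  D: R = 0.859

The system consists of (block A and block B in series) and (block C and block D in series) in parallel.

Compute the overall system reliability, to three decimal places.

Series (A and B): 0.85800 × 0.78100 = 0.67010
Series (C and D): 0.88600 × 0.85900 = 0.76107
Parallel ([0.67010] and [0.76107]): 1 − (1 − 0.67010)(1 − 0.76107) = 0.921

0.921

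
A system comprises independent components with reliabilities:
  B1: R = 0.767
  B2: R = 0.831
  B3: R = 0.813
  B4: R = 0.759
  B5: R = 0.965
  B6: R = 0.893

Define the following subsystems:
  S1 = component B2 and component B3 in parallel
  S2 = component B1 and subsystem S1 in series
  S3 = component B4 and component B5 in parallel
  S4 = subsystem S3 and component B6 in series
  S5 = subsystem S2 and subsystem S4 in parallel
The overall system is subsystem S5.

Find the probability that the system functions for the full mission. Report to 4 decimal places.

0.9705

Parallel (B2 and B3): 1 − (1 − 0.831000)(1 − 0.813000) = 0.968397
Series (B1 and [0.968397]): 0.767000 × 0.968397 = 0.742760
Parallel (B4 and B5): 1 − (1 − 0.759000)(1 − 0.965000) = 0.991565
Series ([0.991565] and B6): 0.991565 × 0.893000 = 0.885468
Parallel ([0.742760] and [0.885468]): 1 − (1 − 0.742760)(1 − 0.885468) = 0.9705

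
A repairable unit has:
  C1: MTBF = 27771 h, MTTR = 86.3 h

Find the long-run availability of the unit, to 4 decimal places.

0.9969

A(C1) = MTBF/(MTBF+MTTR) = 27771/(27771+86.3) = 0.9969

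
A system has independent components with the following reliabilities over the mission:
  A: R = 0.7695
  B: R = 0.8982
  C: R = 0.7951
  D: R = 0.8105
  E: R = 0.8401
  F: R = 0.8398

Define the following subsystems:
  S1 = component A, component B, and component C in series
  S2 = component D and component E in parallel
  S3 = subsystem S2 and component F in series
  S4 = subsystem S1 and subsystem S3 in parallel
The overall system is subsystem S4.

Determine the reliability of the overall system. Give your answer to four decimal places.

Series (A, B, and C): 0.769500 × 0.898200 × 0.795100 = 0.549545
Parallel (D and E): 1 − (1 − 0.810500)(1 − 0.840100) = 0.969699
Series ([0.969699] and F): 0.969699 × 0.839800 = 0.814353
Parallel ([0.549545] and [0.814353]): 1 − (1 − 0.549545)(1 − 0.814353) = 0.9164

0.9164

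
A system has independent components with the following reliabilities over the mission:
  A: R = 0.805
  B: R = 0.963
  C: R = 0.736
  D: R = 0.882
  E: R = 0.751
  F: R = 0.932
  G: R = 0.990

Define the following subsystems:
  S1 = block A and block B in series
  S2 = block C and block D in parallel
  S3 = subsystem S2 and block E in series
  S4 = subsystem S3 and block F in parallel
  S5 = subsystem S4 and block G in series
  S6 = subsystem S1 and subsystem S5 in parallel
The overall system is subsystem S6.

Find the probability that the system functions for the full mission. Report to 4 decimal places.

0.9936

Series (A and B): 0.805000 × 0.963000 = 0.775215
Parallel (C and D): 1 − (1 − 0.736000)(1 − 0.882000) = 0.968848
Series ([0.968848] and E): 0.968848 × 0.751000 = 0.727605
Parallel ([0.727605] and F): 1 − (1 − 0.727605)(1 − 0.932000) = 0.981477
Series ([0.981477] and G): 0.981477 × 0.990000 = 0.971662
Parallel ([0.775215] and [0.971662]): 1 − (1 − 0.775215)(1 − 0.971662) = 0.9936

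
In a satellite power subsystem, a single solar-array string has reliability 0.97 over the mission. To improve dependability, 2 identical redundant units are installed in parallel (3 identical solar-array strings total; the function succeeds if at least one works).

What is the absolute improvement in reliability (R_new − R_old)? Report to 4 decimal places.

0.0300

R_before = 0.97
R_after = 1 − (1 − 0.97)^3 = 1.0000
ΔR = 1.0000 − 0.97 = 0.0300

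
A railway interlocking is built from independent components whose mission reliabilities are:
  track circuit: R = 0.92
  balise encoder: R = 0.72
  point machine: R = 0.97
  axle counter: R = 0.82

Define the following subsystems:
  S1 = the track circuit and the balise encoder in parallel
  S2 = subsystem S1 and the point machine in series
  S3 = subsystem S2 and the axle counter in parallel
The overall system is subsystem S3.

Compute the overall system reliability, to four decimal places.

0.9907

Parallel (track circuit and balise encoder): 1 − (1 − 0.920000)(1 − 0.720000) = 0.977600
Series ([0.977600] and point machine): 0.977600 × 0.970000 = 0.948272
Parallel ([0.948272] and axle counter): 1 − (1 − 0.948272)(1 − 0.820000) = 0.9907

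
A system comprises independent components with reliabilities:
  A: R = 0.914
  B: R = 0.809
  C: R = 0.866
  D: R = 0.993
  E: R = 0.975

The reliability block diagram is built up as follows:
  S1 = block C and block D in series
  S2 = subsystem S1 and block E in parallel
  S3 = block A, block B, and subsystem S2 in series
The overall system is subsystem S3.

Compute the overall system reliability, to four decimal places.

0.7368

Series (C and D): 0.866000 × 0.993000 = 0.859938
Parallel ([0.859938] and E): 1 − (1 − 0.859938)(1 − 0.975000) = 0.996498
Series (A, B, and [0.996498]): 0.914000 × 0.809000 × 0.996498 = 0.7368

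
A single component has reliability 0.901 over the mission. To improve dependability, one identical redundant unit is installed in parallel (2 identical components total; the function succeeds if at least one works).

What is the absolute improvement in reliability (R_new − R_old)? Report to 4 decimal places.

0.0892

R_before = 0.901
R_after = 1 − (1 − 0.901)^2 = 0.9902
ΔR = 0.9902 − 0.901 = 0.0892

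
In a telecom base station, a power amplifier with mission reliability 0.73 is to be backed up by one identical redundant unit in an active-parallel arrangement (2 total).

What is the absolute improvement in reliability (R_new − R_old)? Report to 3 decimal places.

R_before = 0.73
R_after = 1 − (1 − 0.73)^2 = 0.927
ΔR = 0.927 − 0.73 = 0.197

0.197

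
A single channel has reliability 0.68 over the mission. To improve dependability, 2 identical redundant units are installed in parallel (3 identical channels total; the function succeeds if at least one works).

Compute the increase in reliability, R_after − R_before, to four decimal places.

R_before = 0.68
R_after = 1 − (1 − 0.68)^3 = 0.9672
ΔR = 0.9672 − 0.68 = 0.2872

0.2872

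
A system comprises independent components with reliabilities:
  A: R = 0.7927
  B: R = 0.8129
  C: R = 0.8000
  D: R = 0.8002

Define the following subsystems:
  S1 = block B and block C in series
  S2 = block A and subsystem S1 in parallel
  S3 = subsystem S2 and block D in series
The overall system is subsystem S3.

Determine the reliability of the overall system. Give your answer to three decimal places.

Series (B and C): 0.81290 × 0.80000 = 0.65032
Parallel (A and [0.65032]): 1 − (1 − 0.79270)(1 − 0.65032) = 0.92751
Series ([0.92751] and D): 0.92751 × 0.80020 = 0.742

0.742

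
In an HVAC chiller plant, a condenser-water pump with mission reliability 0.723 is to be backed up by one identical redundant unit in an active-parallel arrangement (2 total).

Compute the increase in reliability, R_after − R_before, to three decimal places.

0.200

R_before = 0.723
R_after = 1 − (1 − 0.723)^2 = 0.923
ΔR = 0.923 − 0.723 = 0.200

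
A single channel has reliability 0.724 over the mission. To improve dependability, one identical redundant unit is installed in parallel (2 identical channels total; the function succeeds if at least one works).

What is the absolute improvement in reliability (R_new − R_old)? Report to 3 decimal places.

0.200

R_before = 0.724
R_after = 1 − (1 − 0.724)^2 = 0.924
ΔR = 0.924 − 0.724 = 0.200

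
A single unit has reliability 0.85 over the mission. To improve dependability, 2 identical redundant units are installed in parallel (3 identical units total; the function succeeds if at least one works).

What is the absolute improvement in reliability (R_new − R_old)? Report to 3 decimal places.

0.147

R_before = 0.85
R_after = 1 − (1 − 0.85)^3 = 0.997
ΔR = 0.997 − 0.85 = 0.147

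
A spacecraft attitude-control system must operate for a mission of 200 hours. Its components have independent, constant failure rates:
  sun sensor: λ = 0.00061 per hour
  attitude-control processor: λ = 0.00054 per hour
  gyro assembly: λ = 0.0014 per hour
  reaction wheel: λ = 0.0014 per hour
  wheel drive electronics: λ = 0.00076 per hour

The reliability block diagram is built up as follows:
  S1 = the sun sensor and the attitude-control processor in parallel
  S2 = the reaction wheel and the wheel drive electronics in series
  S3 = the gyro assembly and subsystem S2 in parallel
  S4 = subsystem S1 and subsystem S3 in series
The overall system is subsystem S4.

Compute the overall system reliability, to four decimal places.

R(sun sensor) = exp(−0.00061 × 200) = 0.885148
R(attitude-control processor) = exp(−0.00054 × 200) = 0.897628
R(gyro assembly) = exp(−0.0014 × 200) = 0.755784
R(reaction wheel) = exp(−0.0014 × 200) = 0.755784
R(wheel drive electronics) = exp(−0.00076 × 200) = 0.858988
Parallel (sun sensor and attitude-control processor): 1 − (1 − 0.885148)(1 − 0.897628) = 0.988242
Series (reaction wheel and wheel drive electronics): 0.755784 × 0.858988 = 0.649209
Parallel (gyro assembly and [0.649209]): 1 − (1 − 0.755784)(1 − 0.649209) = 0.914331
Series ([0.988242] and [0.914331]): 0.988242 × 0.914331 = 0.9036

0.9036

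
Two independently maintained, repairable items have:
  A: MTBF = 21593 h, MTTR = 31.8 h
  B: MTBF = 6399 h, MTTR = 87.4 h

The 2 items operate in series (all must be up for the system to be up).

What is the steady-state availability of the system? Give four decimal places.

0.9851

A(A) = MTBF/(MTBF+MTTR) = 21593/(21593+31.8) = 0.998529
A(B) = MTBF/(MTBF+MTTR) = 6399/(6399+87.4) = 0.986526
Series availability: 0.998529 × 0.986526 = 0.9851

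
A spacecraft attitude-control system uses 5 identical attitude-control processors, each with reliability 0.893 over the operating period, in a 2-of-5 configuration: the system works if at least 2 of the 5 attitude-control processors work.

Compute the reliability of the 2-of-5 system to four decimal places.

0.9994

R = Σ_{i=2}^{5} C(5,i) p^i (1−p)^{5−i} with p = 0.893
C(5,2)·0.893^2·0.107^3 = 0.009769
C(5,3)·0.893^3·0.107^2 = 0.081531
C(5,4)·0.893^4·0.107^1 = 0.340220
C(5,5)·0.893^5·0.107^0 = 0.567881
Sum = 0.9994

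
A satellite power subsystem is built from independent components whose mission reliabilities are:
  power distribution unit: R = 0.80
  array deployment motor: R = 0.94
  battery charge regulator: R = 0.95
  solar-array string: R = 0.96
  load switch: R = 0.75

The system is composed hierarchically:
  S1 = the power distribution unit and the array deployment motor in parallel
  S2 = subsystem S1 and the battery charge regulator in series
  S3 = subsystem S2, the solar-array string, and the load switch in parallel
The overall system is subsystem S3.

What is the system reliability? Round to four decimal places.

Parallel (power distribution unit and array deployment motor): 1 − (1 − 0.800000)(1 − 0.940000) = 0.988000
Series ([0.988000] and battery charge regulator): 0.988000 × 0.950000 = 0.938600
Parallel ([0.938600], solar-array string, and load switch): 1 − (1 − 0.938600)(1 − 0.960000)(1 − 0.750000) = 0.9994

0.9994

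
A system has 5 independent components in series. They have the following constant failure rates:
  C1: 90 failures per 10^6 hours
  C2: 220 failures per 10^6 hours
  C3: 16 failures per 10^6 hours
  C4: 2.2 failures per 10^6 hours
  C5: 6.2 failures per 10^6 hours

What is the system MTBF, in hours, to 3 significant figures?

2990

Series of exponential components: λ_sys = Σ λ_i
λ_sys = 0.000090 + 0.00022 + 0.000016 + 0.0000022 + 0.0000062 = 3.3440e-04 /h
MTBF = 1 / λ_sys = 2990 h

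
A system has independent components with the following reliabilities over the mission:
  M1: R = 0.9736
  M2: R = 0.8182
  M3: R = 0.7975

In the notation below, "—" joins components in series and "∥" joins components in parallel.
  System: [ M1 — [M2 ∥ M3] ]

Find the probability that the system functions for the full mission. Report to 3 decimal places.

Parallel (M2 and M3): 1 − (1 − 0.81820)(1 − 0.79750) = 0.96319
Series (M1 and [0.96319]): 0.97360 × 0.96319 = 0.938

0.938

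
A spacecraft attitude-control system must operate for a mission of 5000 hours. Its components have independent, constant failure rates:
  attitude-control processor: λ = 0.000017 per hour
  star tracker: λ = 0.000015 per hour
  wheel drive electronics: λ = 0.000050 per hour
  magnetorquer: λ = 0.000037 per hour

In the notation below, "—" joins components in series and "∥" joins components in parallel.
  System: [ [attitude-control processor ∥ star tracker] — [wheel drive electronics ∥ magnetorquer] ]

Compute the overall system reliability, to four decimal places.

R(attitude-control processor) = exp(−0.000017 × 5000) = 0.918512
R(star tracker) = exp(−0.000015 × 5000) = 0.927743
R(wheel drive electronics) = exp(−0.000050 × 5000) = 0.778801
R(magnetorquer) = exp(−0.000037 × 5000) = 0.831104
Parallel (attitude-control processor and star tracker): 1 − (1 − 0.918512)(1 − 0.927743) = 0.994112
Parallel (wheel drive electronics and magnetorquer): 1 − (1 − 0.778801)(1 − 0.831104) = 0.962640
Series ([0.994112] and [0.962640]): 0.994112 × 0.962640 = 0.9570

0.9570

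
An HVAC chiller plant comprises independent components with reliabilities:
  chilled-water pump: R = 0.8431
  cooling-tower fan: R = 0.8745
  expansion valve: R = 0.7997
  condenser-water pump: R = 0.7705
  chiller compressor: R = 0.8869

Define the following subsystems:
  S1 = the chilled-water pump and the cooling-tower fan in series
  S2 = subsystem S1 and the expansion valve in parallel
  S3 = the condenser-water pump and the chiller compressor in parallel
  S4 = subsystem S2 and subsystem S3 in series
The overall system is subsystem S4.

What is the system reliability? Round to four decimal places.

Series (chilled-water pump and cooling-tower fan): 0.843100 × 0.874500 = 0.737291
Parallel ([0.737291] and expansion valve): 1 − (1 − 0.737291)(1 − 0.799700) = 0.947379
Parallel (condenser-water pump and chiller compressor): 1 − (1 − 0.770500)(1 − 0.886900) = 0.974044
Series ([0.947379] and [0.974044]): 0.947379 × 0.974044 = 0.9228

0.9228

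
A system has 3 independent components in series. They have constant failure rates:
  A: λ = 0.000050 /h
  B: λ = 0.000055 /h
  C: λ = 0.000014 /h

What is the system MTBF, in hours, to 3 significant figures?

Series of exponential components: λ_sys = Σ λ_i
λ_sys = 0.000050 + 0.000055 + 0.000014 = 1.1900e-04 /h
MTBF = 1 / λ_sys = 8400 h

8400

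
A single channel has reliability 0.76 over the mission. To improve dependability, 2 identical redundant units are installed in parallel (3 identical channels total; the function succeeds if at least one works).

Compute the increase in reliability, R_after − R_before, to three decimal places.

0.226

R_before = 0.76
R_after = 1 − (1 − 0.76)^3 = 0.986
ΔR = 0.986 − 0.76 = 0.226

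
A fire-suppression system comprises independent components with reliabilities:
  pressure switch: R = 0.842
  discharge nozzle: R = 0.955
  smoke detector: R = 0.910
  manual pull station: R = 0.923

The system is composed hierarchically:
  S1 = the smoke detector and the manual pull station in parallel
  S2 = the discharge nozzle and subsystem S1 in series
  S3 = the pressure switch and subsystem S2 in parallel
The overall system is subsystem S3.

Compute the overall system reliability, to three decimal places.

Parallel (smoke detector and manual pull station): 1 − (1 − 0.91000)(1 − 0.92300) = 0.99307
Series (discharge nozzle and [0.99307]): 0.95500 × 0.99307 = 0.94838
Parallel (pressure switch and [0.94838]): 1 − (1 − 0.84200)(1 − 0.94838) = 0.992

0.992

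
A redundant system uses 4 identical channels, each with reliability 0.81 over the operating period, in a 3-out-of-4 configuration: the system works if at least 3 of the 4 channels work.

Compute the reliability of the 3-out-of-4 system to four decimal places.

0.8344

R = Σ_{i=3}^{4} C(4,i) p^i (1−p)^{4−i} with p = 0.81
C(4,3)·0.81^3·0.19^1 = 0.403895
C(4,4)·0.81^4·0.19^0 = 0.430467
Sum = 0.8344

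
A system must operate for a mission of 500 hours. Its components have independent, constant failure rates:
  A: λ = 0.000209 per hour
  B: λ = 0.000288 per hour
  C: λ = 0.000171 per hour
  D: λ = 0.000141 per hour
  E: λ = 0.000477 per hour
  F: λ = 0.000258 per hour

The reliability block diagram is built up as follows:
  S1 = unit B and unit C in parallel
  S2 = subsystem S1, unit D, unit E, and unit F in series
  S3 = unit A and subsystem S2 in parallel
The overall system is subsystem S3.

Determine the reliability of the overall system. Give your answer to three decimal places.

0.964

R(A) = exp(−0.000209 × 500) = 0.90077
R(B) = exp(−0.000288 × 500) = 0.86589
R(C) = exp(−0.000171 × 500) = 0.91805
R(D) = exp(−0.000141 × 500) = 0.93193
R(E) = exp(−0.000477 × 500) = 0.78781
R(F) = exp(−0.000258 × 500) = 0.87897
Parallel (B and C): 1 − (1 − 0.86589)(1 − 0.91805) = 0.98901
Series ([0.98901], D, E, and F): 0.98901 × 0.93193 × 0.78781 × 0.87897 = 0.63823
Parallel (A and [0.63823]): 1 − (1 − 0.90077)(1 − 0.63823) = 0.964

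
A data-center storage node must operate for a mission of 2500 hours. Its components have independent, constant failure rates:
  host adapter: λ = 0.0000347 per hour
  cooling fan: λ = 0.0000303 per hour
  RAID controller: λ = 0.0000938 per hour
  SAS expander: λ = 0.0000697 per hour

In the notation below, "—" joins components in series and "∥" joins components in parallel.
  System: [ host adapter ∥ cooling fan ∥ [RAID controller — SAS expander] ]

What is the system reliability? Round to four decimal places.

0.9980

R(host adapter) = exp(−0.0000347 × 2500) = 0.916906
R(cooling fan) = exp(−0.0000303 × 2500) = 0.927048
R(RAID controller) = exp(−0.0000938 × 2500) = 0.790966
R(SAS expander) = exp(−0.0000697 × 2500) = 0.840087
Series (RAID controller and SAS expander): 0.790966 × 0.840087 = 0.664480
Parallel (host adapter, cooling fan, and [0.664480]): 1 − (1 − 0.916906)(1 − 0.927048)(1 − 0.664480) = 0.9980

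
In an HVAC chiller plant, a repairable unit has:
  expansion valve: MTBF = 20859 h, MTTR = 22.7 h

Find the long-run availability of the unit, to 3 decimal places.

0.999

A(expansion valve) = MTBF/(MTBF+MTTR) = 20859/(20859+22.7) = 0.999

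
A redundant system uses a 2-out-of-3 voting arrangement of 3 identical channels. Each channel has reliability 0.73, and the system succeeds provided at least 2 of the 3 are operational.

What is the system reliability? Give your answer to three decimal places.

R = Σ_{i=2}^{3} C(3,i) p^i (1−p)^{3−i} with p = 0.73
C(3,2)·0.73^2·0.27^1 = 0.43165
C(3,3)·0.73^3·0.27^0 = 0.38902
Sum = 0.821

0.821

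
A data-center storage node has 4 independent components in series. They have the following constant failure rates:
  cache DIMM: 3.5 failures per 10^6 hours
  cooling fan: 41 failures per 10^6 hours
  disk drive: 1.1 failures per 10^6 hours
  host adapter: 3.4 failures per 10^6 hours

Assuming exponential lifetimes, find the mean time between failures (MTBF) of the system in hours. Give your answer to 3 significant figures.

Series of exponential components: λ_sys = Σ λ_i
λ_sys = 0.0000035 + 0.000041 + 0.0000011 + 0.0000034 = 4.9000e-05 /h
MTBF = 1 / λ_sys = 20400 h

20400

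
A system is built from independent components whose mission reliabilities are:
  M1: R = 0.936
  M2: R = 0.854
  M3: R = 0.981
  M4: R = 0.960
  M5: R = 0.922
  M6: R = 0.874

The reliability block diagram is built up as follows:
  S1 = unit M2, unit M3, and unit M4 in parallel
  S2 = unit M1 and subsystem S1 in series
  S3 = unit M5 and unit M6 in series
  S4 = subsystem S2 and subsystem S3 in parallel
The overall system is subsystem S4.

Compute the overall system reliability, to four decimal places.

Parallel (M2, M3, and M4): 1 − (1 − 0.854000)(1 − 0.981000)(1 − 0.960000) = 0.999889
Series (M1 and [0.999889]): 0.936000 × 0.999889 = 0.935896
Series (M5 and M6): 0.922000 × 0.874000 = 0.805828
Parallel ([0.935896] and [0.805828]): 1 − (1 − 0.935896)(1 − 0.805828) = 0.9876

0.9876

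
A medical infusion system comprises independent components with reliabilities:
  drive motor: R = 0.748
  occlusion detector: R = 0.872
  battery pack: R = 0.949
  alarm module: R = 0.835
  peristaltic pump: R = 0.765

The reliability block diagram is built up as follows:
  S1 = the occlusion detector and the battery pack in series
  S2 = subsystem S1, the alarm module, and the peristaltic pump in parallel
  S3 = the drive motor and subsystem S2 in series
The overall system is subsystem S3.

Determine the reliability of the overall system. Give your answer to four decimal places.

Series (occlusion detector and battery pack): 0.872000 × 0.949000 = 0.827528
Parallel ([0.827528], alarm module, and peristaltic pump): 1 − (1 − 0.827528)(1 − 0.835000)(1 − 0.765000) = 0.993312
Series (drive motor and [0.993312]): 0.748000 × 0.993312 = 0.7430

0.7430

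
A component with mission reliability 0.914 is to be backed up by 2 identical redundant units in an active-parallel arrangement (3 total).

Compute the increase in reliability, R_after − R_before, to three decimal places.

0.085

R_before = 0.914
R_after = 1 − (1 − 0.914)^3 = 0.999
ΔR = 0.999 − 0.914 = 0.085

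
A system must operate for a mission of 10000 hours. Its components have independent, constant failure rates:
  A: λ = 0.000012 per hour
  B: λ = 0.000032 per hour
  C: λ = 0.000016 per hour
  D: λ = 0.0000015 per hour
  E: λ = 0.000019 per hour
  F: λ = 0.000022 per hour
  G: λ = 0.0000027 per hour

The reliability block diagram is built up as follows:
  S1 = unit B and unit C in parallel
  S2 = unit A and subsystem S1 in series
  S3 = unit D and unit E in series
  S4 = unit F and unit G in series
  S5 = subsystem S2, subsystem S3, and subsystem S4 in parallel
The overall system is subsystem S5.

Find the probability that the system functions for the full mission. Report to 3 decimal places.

R(A) = exp(−0.000012 × 10000) = 0.88692
R(B) = exp(−0.000032 × 10000) = 0.72615
R(C) = exp(−0.000016 × 10000) = 0.85214
R(D) = exp(−0.0000015 × 10000) = 0.98511
R(E) = exp(−0.000019 × 10000) = 0.82696
R(F) = exp(−0.000022 × 10000) = 0.80252
R(G) = exp(−0.0000027 × 10000) = 0.97336
Parallel (B and C): 1 − (1 − 0.72615)(1 − 0.85214) = 0.95951
Series (A and [0.95951]): 0.88692 × 0.95951 = 0.85101
Series (D and E): 0.98511 × 0.82696 = 0.81465
Series (F and G): 0.80252 × 0.97336 = 0.78114
Parallel ([0.85101], [0.81465], and [0.78114]): 1 − (1 − 0.85101)(1 − 0.81465)(1 − 0.78114) = 0.994

0.994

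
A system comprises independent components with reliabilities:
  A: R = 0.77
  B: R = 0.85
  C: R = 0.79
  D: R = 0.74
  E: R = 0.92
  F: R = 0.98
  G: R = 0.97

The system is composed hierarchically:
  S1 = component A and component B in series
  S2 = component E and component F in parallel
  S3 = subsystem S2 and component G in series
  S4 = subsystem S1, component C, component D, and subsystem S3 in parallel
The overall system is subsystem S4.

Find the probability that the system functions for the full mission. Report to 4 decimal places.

0.9994

Series (A and B): 0.770000 × 0.850000 = 0.654500
Parallel (E and F): 1 − (1 − 0.920000)(1 − 0.980000) = 0.998400
Series ([0.998400] and G): 0.998400 × 0.970000 = 0.968448
Parallel ([0.654500], C, D, and [0.968448]): 1 − (1 − 0.654500)(1 − 0.790000)(1 − 0.740000)(1 − 0.968448) = 0.9994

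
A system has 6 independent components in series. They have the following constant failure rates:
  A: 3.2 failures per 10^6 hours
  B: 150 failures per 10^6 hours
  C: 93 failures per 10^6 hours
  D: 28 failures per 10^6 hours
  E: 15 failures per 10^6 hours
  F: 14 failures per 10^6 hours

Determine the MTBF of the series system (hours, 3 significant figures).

Series of exponential components: λ_sys = Σ λ_i
λ_sys = 0.0000032 + 0.00015 + 0.000093 + 0.000028 + 0.000015 + 0.000014 = 3.0320e-04 /h
MTBF = 1 / λ_sys = 3300 h

3300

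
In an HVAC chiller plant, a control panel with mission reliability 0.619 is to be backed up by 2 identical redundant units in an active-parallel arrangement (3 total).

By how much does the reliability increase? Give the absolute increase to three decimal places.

R_before = 0.619
R_after = 1 − (1 − 0.619)^3 = 0.945
ΔR = 0.945 − 0.619 = 0.326

0.326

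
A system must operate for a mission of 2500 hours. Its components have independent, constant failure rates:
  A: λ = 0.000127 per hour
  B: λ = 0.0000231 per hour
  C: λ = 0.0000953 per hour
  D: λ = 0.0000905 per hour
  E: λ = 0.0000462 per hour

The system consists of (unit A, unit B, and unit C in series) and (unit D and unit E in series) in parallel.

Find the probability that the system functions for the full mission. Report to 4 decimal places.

R(A) = exp(−0.000127 × 2500) = 0.727967
R(B) = exp(−0.0000231 × 2500) = 0.943886
R(C) = exp(−0.0000953 × 2500) = 0.788006
R(D) = exp(−0.0000905 × 2500) = 0.797519
R(E) = exp(−0.0000462 × 2500) = 0.890921
Series (A, B, and C): 0.727967 × 0.943886 × 0.788006 = 0.541453
Series (D and E): 0.797519 × 0.890921 = 0.710526
Parallel ([0.541453] and [0.710526]): 1 − (1 − 0.541453)(1 − 0.710526) = 0.8673

0.8673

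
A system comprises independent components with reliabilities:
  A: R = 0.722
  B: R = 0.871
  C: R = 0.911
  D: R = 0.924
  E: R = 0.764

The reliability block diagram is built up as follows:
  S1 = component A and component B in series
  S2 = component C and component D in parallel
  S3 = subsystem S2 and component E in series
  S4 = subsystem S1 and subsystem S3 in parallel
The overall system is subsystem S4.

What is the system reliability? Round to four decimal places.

0.9105

Series (A and B): 0.722000 × 0.871000 = 0.628862
Parallel (C and D): 1 − (1 − 0.911000)(1 − 0.924000) = 0.993236
Series ([0.993236] and E): 0.993236 × 0.764000 = 0.758832
Parallel ([0.628862] and [0.758832]): 1 − (1 − 0.628862)(1 − 0.758832) = 0.9105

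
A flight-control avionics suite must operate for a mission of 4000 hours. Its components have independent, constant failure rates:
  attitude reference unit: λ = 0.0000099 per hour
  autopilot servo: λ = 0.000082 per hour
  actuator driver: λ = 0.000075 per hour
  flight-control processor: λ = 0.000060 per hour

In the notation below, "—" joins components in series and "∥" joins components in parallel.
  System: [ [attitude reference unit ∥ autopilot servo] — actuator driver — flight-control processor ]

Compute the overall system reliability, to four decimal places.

0.5764

R(attitude reference unit) = exp(−0.0000099 × 4000) = 0.961174
R(autopilot servo) = exp(−0.000082 × 4000) = 0.720363
R(actuator driver) = exp(−0.000075 × 4000) = 0.740818
R(flight-control processor) = exp(−0.000060 × 4000) = 0.786628
Parallel (attitude reference unit and autopilot servo): 1 − (1 − 0.961174)(1 − 0.720363) = 0.989143
Series ([0.989143], actuator driver, and flight-control processor): 0.989143 × 0.740818 × 0.786628 = 0.5764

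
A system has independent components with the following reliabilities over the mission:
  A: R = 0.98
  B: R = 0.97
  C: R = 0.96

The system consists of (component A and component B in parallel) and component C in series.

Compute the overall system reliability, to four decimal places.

Parallel (A and B): 1 − (1 − 0.980000)(1 − 0.970000) = 0.999400
Series ([0.999400] and C): 0.999400 × 0.960000 = 0.9594

0.9594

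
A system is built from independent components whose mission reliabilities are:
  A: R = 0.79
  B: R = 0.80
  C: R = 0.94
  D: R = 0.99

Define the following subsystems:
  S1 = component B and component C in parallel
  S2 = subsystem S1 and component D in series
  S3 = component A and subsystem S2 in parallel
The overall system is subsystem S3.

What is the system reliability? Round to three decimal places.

0.995

Parallel (B and C): 1 − (1 − 0.80000)(1 − 0.94000) = 0.98800
Series ([0.98800] and D): 0.98800 × 0.99000 = 0.97812
Parallel (A and [0.97812]): 1 − (1 − 0.79000)(1 − 0.97812) = 0.995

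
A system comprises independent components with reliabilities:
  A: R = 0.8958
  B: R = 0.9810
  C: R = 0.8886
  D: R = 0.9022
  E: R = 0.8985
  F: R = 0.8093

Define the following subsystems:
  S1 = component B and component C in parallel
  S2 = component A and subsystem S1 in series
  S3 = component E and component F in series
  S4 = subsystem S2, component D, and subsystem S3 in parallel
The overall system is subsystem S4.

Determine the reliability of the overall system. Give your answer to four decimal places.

0.9972

Parallel (B and C): 1 − (1 − 0.981000)(1 − 0.888600) = 0.997883
Series (A and [0.997883]): 0.895800 × 0.997883 = 0.893904
Series (E and F): 0.898500 × 0.809300 = 0.727156
Parallel ([0.893904], D, and [0.727156]): 1 − (1 − 0.893904)(1 − 0.902200)(1 − 0.727156) = 0.9972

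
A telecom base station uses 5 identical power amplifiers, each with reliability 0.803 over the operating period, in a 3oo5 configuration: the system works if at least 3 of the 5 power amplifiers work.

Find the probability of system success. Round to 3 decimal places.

R = Σ_{i=3}^{5} C(5,i) p^i (1−p)^{5−i} with p = 0.803
C(5,3)·0.803^3·0.197^2 = 0.20095
C(5,4)·0.803^4·0.197^1 = 0.40954
C(5,5)·0.803^5·0.197^0 = 0.33387
Sum = 0.944

0.944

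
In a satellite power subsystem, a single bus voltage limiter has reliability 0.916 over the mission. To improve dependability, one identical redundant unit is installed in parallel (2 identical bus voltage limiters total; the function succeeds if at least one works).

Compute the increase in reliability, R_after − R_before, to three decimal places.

0.077

R_before = 0.916
R_after = 1 − (1 − 0.916)^2 = 0.993
ΔR = 0.993 − 0.916 = 0.077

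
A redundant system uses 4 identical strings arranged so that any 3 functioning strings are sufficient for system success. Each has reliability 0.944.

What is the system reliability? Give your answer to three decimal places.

0.983

R = Σ_{i=3}^{4} C(4,i) p^i (1−p)^{4−i} with p = 0.944
C(4,3)·0.944^3·0.056^1 = 0.18844
C(4,4)·0.944^4·0.056^0 = 0.79412
Sum = 0.983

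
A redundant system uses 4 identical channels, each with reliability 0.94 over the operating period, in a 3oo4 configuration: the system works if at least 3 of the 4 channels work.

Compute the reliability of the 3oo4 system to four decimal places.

R = Σ_{i=3}^{4} C(4,i) p^i (1−p)^{4−i} with p = 0.94
C(4,3)·0.94^3·0.06^1 = 0.199340
C(4,4)·0.94^4·0.06^0 = 0.780749
Sum = 0.9801

0.9801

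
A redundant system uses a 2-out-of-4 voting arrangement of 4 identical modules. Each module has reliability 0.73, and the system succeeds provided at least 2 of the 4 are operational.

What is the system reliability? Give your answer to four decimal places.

R = Σ_{i=2}^{4} C(4,i) p^i (1−p)^{4−i} with p = 0.73
C(4,2)·0.73^2·0.27^2 = 0.233090
C(4,3)·0.73^3·0.27^1 = 0.420138
C(4,4)·0.73^4·0.27^0 = 0.283982
Sum = 0.9372

0.9372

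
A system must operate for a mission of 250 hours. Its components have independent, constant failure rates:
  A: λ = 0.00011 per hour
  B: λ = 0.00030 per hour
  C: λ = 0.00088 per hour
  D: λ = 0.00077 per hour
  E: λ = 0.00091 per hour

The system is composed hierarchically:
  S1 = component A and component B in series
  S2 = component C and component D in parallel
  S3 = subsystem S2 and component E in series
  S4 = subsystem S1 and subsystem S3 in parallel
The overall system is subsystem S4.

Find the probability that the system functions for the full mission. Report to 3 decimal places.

R(A) = exp(−0.00011 × 250) = 0.97287
R(B) = exp(−0.00030 × 250) = 0.92774
R(C) = exp(−0.00088 × 250) = 0.80252
R(D) = exp(−0.00077 × 250) = 0.82489
R(E) = exp(−0.00091 × 250) = 0.79652
Series (A and B): 0.97287 × 0.92774 = 0.90257
Parallel (C and D): 1 − (1 − 0.80252)(1 − 0.82489) = 0.96542
Series ([0.96542] and E): 0.96542 × 0.79652 = 0.76898
Parallel ([0.90257] and [0.76898]): 1 − (1 − 0.90257)(1 − 0.76898) = 0.977

0.977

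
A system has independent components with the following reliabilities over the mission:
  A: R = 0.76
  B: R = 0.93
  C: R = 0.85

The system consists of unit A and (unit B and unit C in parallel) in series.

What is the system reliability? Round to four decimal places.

Parallel (B and C): 1 − (1 − 0.930000)(1 − 0.850000) = 0.989500
Series (A and [0.989500]): 0.760000 × 0.989500 = 0.7520

0.7520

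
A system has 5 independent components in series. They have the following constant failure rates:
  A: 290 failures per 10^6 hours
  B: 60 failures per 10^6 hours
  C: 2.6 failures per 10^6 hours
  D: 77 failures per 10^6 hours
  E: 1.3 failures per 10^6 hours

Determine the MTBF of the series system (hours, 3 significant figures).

Series of exponential components: λ_sys = Σ λ_i
λ_sys = 0.00029 + 0.000060 + 0.0000026 + 0.000077 + 0.0000013 = 4.3090e-04 /h
MTBF = 1 / λ_sys = 2320 h

2320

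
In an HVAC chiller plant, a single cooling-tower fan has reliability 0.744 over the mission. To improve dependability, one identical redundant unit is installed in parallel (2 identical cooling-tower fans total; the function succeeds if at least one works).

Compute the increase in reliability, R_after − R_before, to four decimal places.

0.1905

R_before = 0.744
R_after = 1 − (1 − 0.744)^2 = 0.9345
ΔR = 0.9345 − 0.744 = 0.1905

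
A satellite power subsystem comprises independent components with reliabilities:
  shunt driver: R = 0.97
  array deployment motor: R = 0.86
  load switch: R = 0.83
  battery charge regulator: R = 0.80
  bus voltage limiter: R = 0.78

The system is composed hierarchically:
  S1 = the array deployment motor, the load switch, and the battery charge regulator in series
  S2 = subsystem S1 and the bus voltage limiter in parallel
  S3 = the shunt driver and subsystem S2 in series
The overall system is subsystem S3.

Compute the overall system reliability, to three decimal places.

Series (array deployment motor, load switch, and battery charge regulator): 0.86000 × 0.83000 × 0.80000 = 0.57104
Parallel ([0.57104] and bus voltage limiter): 1 − (1 − 0.57104)(1 − 0.78000) = 0.90563
Series (shunt driver and [0.90563]): 0.97000 × 0.90563 = 0.878

0.878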